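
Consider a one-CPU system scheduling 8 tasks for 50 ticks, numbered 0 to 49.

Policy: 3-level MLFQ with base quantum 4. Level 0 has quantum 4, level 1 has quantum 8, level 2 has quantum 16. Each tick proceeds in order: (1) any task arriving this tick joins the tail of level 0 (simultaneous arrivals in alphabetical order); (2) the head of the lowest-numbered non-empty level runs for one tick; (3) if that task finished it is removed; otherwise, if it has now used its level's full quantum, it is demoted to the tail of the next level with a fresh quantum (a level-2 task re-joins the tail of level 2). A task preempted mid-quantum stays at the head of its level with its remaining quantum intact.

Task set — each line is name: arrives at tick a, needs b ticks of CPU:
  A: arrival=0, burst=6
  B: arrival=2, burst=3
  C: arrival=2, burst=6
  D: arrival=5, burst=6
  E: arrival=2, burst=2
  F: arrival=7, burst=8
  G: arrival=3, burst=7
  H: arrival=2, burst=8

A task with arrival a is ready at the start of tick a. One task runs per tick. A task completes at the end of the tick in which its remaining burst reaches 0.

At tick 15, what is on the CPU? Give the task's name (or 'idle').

t=0: L0/L1/L2 = A/-/- → run A
t=1: L0/L1/L2 = A/-/- → run A
t=2: L0/L1/L2 = ABCEH/-/- → run A
t=3: L0/L1/L2 = ABCEHG/-/- → run A
t=4: L0/L1/L2 = BCEHG/A/- → run B
t=5: L0/L1/L2 = BCEHGD/A/- → run B
t=6: L0/L1/L2 = BCEHGD/A/- → run B
t=7: L0/L1/L2 = CEHGDF/A/- → run C
t=8: L0/L1/L2 = CEHGDF/A/- → run C
t=9: L0/L1/L2 = CEHGDF/A/- → run C
t=10: L0/L1/L2 = CEHGDF/A/- → run C
t=11: L0/L1/L2 = EHGDF/AC/- → run E
t=12: L0/L1/L2 = EHGDF/AC/- → run E
t=13: L0/L1/L2 = HGDF/AC/- → run H
t=14: L0/L1/L2 = HGDF/AC/- → run H
t=15: L0/L1/L2 = HGDF/AC/- → run H
t=16: L0/L1/L2 = HGDF/AC/- → run H
t=17: L0/L1/L2 = GDF/ACH/- → run G
t=18: L0/L1/L2 = GDF/ACH/- → run G
t=19: L0/L1/L2 = GDF/ACH/- → run G
t=20: L0/L1/L2 = GDF/ACH/- → run G
t=21: L0/L1/L2 = DF/ACHG/- → run D
t=22: L0/L1/L2 = DF/ACHG/- → run D
t=23: L0/L1/L2 = DF/ACHG/- → run D
t=24: L0/L1/L2 = DF/ACHG/- → run D
t=25: L0/L1/L2 = F/ACHGD/- → run F
t=26: L0/L1/L2 = F/ACHGD/- → run F
t=27: L0/L1/L2 = F/ACHGD/- → run F
t=28: L0/L1/L2 = F/ACHGD/- → run F
t=29: L0/L1/L2 = -/ACHGDF/- → run A
t=30: L0/L1/L2 = -/ACHGDF/- → run A
t=31: L0/L1/L2 = -/CHGDF/- → run C
t=32: L0/L1/L2 = -/CHGDF/- → run C
t=33: L0/L1/L2 = -/HGDF/- → run H
t=34: L0/L1/L2 = -/HGDF/- → run H
t=35: L0/L1/L2 = -/HGDF/- → run H
t=36: L0/L1/L2 = -/HGDF/- → run H
t=37: L0/L1/L2 = -/GDF/- → run G
t=38: L0/L1/L2 = -/GDF/- → run G
t=39: L0/L1/L2 = -/GDF/- → run G
t=40: L0/L1/L2 = -/DF/- → run D
t=41: L0/L1/L2 = -/DF/- → run D
t=42: L0/L1/L2 = -/F/- → run F
t=43: L0/L1/L2 = -/F/- → run F
t=44: L0/L1/L2 = -/F/- → run F
t=45: L0/L1/L2 = -/F/- → run F
t=46: (idle)
t=47: (idle)
t=48: (idle)
t=49: (idle)

running at tick 15 = H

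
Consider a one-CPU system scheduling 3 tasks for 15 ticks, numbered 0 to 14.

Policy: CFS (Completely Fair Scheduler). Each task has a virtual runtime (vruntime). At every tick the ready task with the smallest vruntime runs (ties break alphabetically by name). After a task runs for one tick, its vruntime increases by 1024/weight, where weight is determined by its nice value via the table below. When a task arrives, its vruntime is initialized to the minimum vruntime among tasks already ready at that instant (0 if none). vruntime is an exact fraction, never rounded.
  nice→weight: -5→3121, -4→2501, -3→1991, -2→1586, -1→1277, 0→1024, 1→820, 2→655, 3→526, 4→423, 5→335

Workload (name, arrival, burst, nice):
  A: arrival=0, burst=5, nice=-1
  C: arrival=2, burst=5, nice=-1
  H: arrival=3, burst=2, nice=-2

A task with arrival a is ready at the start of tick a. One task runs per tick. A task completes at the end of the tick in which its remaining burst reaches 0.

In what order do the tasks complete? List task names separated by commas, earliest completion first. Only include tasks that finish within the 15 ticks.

t=0: vr[A=0] → run A
t=1: vr[A=1024/1277] → run A
t=2: vr[A=2048/1277 C=2048/1277] → run A
t=3: vr[A=3072/1277 C=2048/1277 H=2048/1277] → run C
t=4: vr[A=3072/1277 C=3072/1277 H=2048/1277] → run H
t=5: vr[A=3072/1277 C=3072/1277 H=2277888/1012661] → run H
t=6: vr[A=3072/1277 C=3072/1277] → run A
t=7: vr[A=4096/1277 C=3072/1277] → run C
t=8: vr[A=4096/1277 C=4096/1277] → run A
t=9: vr[C=4096/1277] → run C
t=10: vr[C=5120/1277] → run C
t=11: vr[C=6144/1277] → run C
t=12: (idle)
t=13: (idle)
t=14: (idle)

completion order = H, A, C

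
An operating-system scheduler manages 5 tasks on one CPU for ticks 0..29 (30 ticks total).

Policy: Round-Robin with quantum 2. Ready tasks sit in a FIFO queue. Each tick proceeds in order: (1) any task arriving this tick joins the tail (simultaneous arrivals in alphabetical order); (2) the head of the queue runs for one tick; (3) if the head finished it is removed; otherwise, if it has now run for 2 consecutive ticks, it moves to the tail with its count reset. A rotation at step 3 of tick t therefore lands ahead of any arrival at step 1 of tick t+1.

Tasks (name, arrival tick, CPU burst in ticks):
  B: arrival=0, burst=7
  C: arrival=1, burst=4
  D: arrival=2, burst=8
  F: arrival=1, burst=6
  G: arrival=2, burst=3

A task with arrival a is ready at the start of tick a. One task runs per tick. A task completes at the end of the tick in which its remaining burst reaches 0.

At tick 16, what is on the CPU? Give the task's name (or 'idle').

running at tick 16 = B

t=0: queue=[B] q_used=0 → run B
t=1: queue=[B,C,F] q_used=1 → run B
t=2: queue=[C,F,B,D,G] q_used=0 → run C
t=3: queue=[C,F,B,D,G] q_used=1 → run C
t=4: queue=[F,B,D,G,C] q_used=0 → run F
t=5: queue=[F,B,D,G,C] q_used=1 → run F
t=6: queue=[B,D,G,C,F] q_used=0 → run B
t=7: queue=[B,D,G,C,F] q_used=1 → run B
t=8: queue=[D,G,C,F,B] q_used=0 → run D
t=9: queue=[D,G,C,F,B] q_used=1 → run D
t=10: queue=[G,C,F,B,D] q_used=0 → run G
t=11: queue=[G,C,F,B,D] q_used=1 → run G
t=12: queue=[C,F,B,D,G] q_used=0 → run C
t=13: queue=[C,F,B,D,G] q_used=1 → run C
t=14: queue=[F,B,D,G] q_used=0 → run F
t=15: queue=[F,B,D,G] q_used=1 → run F
t=16: queue=[B,D,G,F] q_used=0 → run B
t=17: queue=[B,D,G,F] q_used=1 → run B
t=18: queue=[D,G,F,B] q_used=0 → run D
t=19: queue=[D,G,F,B] q_used=1 → run D
t=20: queue=[G,F,B,D] q_used=0 → run G
t=21: queue=[F,B,D] q_used=0 → run F
t=22: queue=[F,B,D] q_used=1 → run F
t=23: queue=[B,D] q_used=0 → run B
t=24: queue=[D] q_used=0 → run D
t=25: queue=[D] q_used=1 → run D
t=26: queue=[D] q_used=0 → run D
t=27: queue=[D] q_used=1 → run D
t=28: (idle)
t=29: (idle)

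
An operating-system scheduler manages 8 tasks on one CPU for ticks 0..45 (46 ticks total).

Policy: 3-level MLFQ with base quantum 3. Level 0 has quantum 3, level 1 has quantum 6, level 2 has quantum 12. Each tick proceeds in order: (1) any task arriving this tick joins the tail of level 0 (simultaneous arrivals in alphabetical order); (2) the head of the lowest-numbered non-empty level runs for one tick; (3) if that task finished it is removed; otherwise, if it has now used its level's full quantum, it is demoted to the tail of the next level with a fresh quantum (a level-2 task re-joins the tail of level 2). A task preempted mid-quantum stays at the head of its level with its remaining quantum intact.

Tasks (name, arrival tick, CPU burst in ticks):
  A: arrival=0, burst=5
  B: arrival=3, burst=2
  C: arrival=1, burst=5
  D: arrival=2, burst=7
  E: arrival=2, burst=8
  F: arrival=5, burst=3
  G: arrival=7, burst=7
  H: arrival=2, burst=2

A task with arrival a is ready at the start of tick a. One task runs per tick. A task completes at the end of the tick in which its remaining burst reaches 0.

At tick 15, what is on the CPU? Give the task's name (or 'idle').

t=0: L0/L1/L2 = A/-/- → run A
t=1: L0/L1/L2 = AC/-/- → run A
t=2: L0/L1/L2 = ACDEH/-/- → run A
t=3: L0/L1/L2 = CDEHB/A/- → run C
t=4: L0/L1/L2 = CDEHB/A/- → run C
t=5: L0/L1/L2 = CDEHBF/A/- → run C
t=6: L0/L1/L2 = DEHBF/AC/- → run D
t=7: L0/L1/L2 = DEHBFG/AC/- → run D
t=8: L0/L1/L2 = DEHBFG/AC/- → run D
t=9: L0/L1/L2 = EHBFG/ACD/- → run E
t=10: L0/L1/L2 = EHBFG/ACD/- → run E
t=11: L0/L1/L2 = EHBFG/ACD/- → run E
t=12: L0/L1/L2 = HBFG/ACDE/- → run H
t=13: L0/L1/L2 = HBFG/ACDE/- → run H
t=14: L0/L1/L2 = BFG/ACDE/- → run B
t=15: L0/L1/L2 = BFG/ACDE/- → run B
t=16: L0/L1/L2 = FG/ACDE/- → run F
t=17: L0/L1/L2 = FG/ACDE/- → run F
t=18: L0/L1/L2 = FG/ACDE/- → run F
t=19: L0/L1/L2 = G/ACDE/- → run G
t=20: L0/L1/L2 = G/ACDE/- → run G
t=21: L0/L1/L2 = G/ACDE/- → run G
t=22: L0/L1/L2 = -/ACDEG/- → run A
t=23: L0/L1/L2 = -/ACDEG/- → run A
t=24: L0/L1/L2 = -/CDEG/- → run C
t=25: L0/L1/L2 = -/CDEG/- → run C
t=26: L0/L1/L2 = -/DEG/- → run D
t=27: L0/L1/L2 = -/DEG/- → run D
t=28: L0/L1/L2 = -/DEG/- → run D
t=29: L0/L1/L2 = -/DEG/- → run D
t=30: L0/L1/L2 = -/EG/- → run E
t=31: L0/L1/L2 = -/EG/- → run E
t=32: L0/L1/L2 = -/EG/- → run E
t=33: L0/L1/L2 = -/EG/- → run E
t=34: L0/L1/L2 = -/EG/- → run E
t=35: L0/L1/L2 = -/G/- → run G
t=36: L0/L1/L2 = -/G/- → run G
t=37: L0/L1/L2 = -/G/- → run G
t=38: L0/L1/L2 = -/G/- → run G
t=39: (idle)
t=40: (idle)
t=41: (idle)
t=42: (idle)
t=43: (idle)
t=44: (idle)
t=45: (idle)

running at tick 15 = B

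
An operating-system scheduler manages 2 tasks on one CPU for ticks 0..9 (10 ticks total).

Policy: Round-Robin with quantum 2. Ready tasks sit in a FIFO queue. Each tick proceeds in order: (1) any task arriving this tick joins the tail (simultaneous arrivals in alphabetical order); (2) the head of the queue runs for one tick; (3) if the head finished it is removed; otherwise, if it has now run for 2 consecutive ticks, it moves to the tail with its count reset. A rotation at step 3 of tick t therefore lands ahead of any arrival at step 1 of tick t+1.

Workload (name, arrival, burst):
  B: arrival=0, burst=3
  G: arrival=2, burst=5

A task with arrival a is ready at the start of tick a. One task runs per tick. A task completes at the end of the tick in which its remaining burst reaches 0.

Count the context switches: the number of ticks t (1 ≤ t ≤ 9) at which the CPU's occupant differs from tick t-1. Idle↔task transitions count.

context switches = 2

t=0: queue=[B] q_used=0 → run B
t=1: queue=[B] q_used=1 → run B
t=2: queue=[B,G] q_used=0 → run B
t=3: queue=[G] q_used=0 → run G
t=4: queue=[G] q_used=1 → run G
t=5: queue=[G] q_used=0 → run G
t=6: queue=[G] q_used=1 → run G
t=7: queue=[G] q_used=0 → run G
t=8: (idle)
t=9: (idle)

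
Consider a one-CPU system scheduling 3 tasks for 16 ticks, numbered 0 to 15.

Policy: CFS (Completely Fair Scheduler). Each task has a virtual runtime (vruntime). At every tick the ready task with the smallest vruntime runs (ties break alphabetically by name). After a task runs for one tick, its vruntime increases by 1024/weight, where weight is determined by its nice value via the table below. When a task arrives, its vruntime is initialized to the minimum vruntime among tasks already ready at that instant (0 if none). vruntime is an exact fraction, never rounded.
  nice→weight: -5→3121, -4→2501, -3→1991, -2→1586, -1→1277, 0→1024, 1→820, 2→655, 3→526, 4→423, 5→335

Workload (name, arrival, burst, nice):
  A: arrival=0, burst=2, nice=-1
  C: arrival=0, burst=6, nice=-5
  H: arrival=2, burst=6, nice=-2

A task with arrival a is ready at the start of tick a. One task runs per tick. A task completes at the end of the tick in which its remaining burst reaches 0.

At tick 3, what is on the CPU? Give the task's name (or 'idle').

running at tick 3 = H

t=0: vr[A=0 C=0] → run A
t=1: vr[A=1024/1277 C=0] → run C
t=2: vr[A=1024/1277 C=1024/3121 H=1024/3121] → run C
t=3: vr[A=1024/1277 C=2048/3121 H=1024/3121] → run H
t=4: vr[A=1024/1277 C=2048/3121 H=2409984/2474953] → run C
t=5: vr[A=1024/1277 C=3072/3121 H=2409984/2474953] → run A
t=6: vr[C=3072/3121 H=2409984/2474953] → run H
t=7: vr[C=3072/3121 H=4007936/2474953] → run C
t=8: vr[C=4096/3121 H=4007936/2474953] → run C
t=9: vr[C=5120/3121 H=4007936/2474953] → run H
t=10: vr[C=5120/3121 H=5605888/2474953] → run C
t=11: vr[H=5605888/2474953] → run H
t=12: vr[H=7203840/2474953] → run H
t=13: vr[H=8801792/2474953] → run H
t=14: (idle)
t=15: (idle)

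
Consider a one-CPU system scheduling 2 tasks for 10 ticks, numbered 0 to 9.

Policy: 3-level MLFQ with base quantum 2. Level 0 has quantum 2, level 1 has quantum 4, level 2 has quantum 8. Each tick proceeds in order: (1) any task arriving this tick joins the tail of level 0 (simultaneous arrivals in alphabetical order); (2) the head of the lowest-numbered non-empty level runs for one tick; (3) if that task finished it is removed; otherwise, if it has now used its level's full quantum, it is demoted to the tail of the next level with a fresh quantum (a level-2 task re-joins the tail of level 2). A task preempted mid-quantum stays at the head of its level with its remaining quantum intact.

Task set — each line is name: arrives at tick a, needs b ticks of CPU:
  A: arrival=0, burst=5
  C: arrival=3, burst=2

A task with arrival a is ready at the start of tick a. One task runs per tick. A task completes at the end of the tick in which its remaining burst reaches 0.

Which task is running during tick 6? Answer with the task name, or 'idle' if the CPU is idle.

running at tick 6 = A

t=0: L0/L1/L2 = A/-/- → run A
t=1: L0/L1/L2 = A/-/- → run A
t=2: L0/L1/L2 = -/A/- → run A
t=3: L0/L1/L2 = C/A/- → run C
t=4: L0/L1/L2 = C/A/- → run C
t=5: L0/L1/L2 = -/A/- → run A
t=6: L0/L1/L2 = -/A/- → run A
t=7: (idle)
t=8: (idle)
t=9: (idle)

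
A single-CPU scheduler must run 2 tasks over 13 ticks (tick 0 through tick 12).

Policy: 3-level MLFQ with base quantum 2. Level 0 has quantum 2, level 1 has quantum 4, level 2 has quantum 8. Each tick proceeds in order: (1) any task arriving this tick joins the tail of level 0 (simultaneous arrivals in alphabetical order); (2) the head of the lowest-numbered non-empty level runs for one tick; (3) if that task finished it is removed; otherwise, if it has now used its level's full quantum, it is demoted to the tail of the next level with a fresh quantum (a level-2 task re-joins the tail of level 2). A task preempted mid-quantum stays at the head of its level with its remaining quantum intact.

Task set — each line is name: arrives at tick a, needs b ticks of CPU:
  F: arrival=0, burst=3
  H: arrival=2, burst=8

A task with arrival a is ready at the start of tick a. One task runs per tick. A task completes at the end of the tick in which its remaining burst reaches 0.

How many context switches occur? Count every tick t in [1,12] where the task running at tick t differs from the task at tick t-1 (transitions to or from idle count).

t=0: L0/L1/L2 = F/-/- → run F
t=1: L0/L1/L2 = F/-/- → run F
t=2: L0/L1/L2 = H/F/- → run H
t=3: L0/L1/L2 = H/F/- → run H
t=4: L0/L1/L2 = -/FH/- → run F
t=5: L0/L1/L2 = -/H/- → run H
t=6: L0/L1/L2 = -/H/- → run H
t=7: L0/L1/L2 = -/H/- → run H
t=8: L0/L1/L2 = -/H/- → run H
t=9: L0/L1/L2 = -/-/H → run H
t=10: L0/L1/L2 = -/-/H → run H
t=11: (idle)
t=12: (idle)

context switches = 4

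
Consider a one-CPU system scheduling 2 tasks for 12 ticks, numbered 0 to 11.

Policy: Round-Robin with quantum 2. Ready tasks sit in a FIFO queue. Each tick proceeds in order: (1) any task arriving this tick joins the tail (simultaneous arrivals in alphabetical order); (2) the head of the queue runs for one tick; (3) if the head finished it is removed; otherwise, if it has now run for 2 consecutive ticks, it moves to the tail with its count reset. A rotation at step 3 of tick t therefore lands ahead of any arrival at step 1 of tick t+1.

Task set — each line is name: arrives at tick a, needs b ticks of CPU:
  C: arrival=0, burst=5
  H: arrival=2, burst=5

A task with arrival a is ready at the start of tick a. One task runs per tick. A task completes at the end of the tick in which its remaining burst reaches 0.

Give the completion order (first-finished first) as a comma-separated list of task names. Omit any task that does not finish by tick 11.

t=0: queue=[C] q_used=0 → run C
t=1: queue=[C] q_used=1 → run C
t=2: queue=[C,H] q_used=0 → run C
t=3: queue=[C,H] q_used=1 → run C
t=4: queue=[H,C] q_used=0 → run H
t=5: queue=[H,C] q_used=1 → run H
t=6: queue=[C,H] q_used=0 → run C
t=7: queue=[H] q_used=0 → run H
t=8: queue=[H] q_used=1 → run H
t=9: queue=[H] q_used=0 → run H
t=10: (idle)
t=11: (idle)

completion order = C, H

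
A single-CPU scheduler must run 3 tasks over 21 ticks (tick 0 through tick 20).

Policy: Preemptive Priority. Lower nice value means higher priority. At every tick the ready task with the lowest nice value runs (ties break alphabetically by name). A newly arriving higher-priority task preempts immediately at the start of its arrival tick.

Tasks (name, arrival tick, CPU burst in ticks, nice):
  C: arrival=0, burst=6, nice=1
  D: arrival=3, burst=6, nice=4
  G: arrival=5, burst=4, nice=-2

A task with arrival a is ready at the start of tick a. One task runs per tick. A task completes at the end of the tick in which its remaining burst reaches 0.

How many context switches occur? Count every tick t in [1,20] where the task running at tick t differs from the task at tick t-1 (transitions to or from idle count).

t=0: ready={C} → run C
t=1: ready={C} → run C
t=2: ready={C} → run C
t=3: ready={C,D} → run C
t=4: ready={C,D} → run C
t=5: ready={C,D,G} → run G
t=6: ready={C,D,G} → run G
t=7: ready={C,D,G} → run G
t=8: ready={C,D,G} → run G
t=9: ready={C,D} → run C
t=10: ready={D} → run D
t=11: ready={D} → run D
t=12: ready={D} → run D
t=13: ready={D} → run D
t=14: ready={D} → run D
t=15: ready={D} → run D
t=16: (idle)
t=17: (idle)
t=18: (idle)
t=19: (idle)
t=20: (idle)

context switches = 4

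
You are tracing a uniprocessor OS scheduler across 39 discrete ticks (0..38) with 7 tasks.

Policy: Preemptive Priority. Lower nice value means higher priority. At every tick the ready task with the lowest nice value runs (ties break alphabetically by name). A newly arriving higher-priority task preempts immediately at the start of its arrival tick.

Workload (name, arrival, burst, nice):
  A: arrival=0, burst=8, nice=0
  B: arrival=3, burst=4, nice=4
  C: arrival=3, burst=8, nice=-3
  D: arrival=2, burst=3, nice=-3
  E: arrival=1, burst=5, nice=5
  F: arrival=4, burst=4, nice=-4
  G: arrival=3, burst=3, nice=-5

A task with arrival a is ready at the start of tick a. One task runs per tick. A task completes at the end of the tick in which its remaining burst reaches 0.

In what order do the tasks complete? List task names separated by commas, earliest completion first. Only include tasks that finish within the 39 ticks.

t=0: ready={A} → run A
t=1: ready={A,E} → run A
t=2: ready={A,D,E} → run D
t=3: ready={A,B,C,D,E,G} → run G
t=4: ready={A,B,C,D,E,F,G} → run G
t=5: ready={A,B,C,D,E,F,G} → run G
t=6: ready={A,B,C,D,E,F} → run F
t=7: ready={A,B,C,D,E,F} → run F
t=8: ready={A,B,C,D,E,F} → run F
t=9: ready={A,B,C,D,E,F} → run F
t=10: ready={A,B,C,D,E} → run C
t=11: ready={A,B,C,D,E} → run C
t=12: ready={A,B,C,D,E} → run C
t=13: ready={A,B,C,D,E} → run C
t=14: ready={A,B,C,D,E} → run C
t=15: ready={A,B,C,D,E} → run C
t=16: ready={A,B,C,D,E} → run C
t=17: ready={A,B,C,D,E} → run C
t=18: ready={A,B,D,E} → run D
t=19: ready={A,B,D,E} → run D
t=20: ready={A,B,E} → run A
t=21: ready={A,B,E} → run A
t=22: ready={A,B,E} → run A
t=23: ready={A,B,E} → run A
t=24: ready={A,B,E} → run A
t=25: ready={A,B,E} → run A
t=26: ready={B,E} → run B
t=27: ready={B,E} → run B
t=28: ready={B,E} → run B
t=29: ready={B,E} → run B
t=30: ready={E} → run E
t=31: ready={E} → run E
t=32: ready={E} → run E
t=33: ready={E} → run E
t=34: ready={E} → run E
t=35: (idle)
t=36: (idle)
t=37: (idle)
t=38: (idle)

completion order = G, F, C, D, A, B, E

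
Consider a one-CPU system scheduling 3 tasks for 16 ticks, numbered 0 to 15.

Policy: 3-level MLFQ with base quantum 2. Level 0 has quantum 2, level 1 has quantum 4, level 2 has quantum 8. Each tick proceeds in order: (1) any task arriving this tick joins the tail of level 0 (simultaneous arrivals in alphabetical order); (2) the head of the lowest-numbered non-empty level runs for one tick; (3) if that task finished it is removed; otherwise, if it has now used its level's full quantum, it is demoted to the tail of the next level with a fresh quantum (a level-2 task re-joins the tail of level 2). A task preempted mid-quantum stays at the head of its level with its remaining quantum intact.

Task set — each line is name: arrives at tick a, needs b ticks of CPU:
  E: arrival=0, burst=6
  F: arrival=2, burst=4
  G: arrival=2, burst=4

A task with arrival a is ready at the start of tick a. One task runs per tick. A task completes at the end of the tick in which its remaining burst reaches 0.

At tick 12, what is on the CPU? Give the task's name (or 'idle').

running at tick 12 = G

t=0: L0/L1/L2 = E/-/- → run E
t=1: L0/L1/L2 = E/-/- → run E
t=2: L0/L1/L2 = FG/E/- → run F
t=3: L0/L1/L2 = FG/E/- → run F
t=4: L0/L1/L2 = G/EF/- → run G
t=5: L0/L1/L2 = G/EF/- → run G
t=6: L0/L1/L2 = -/EFG/- → run E
t=7: L0/L1/L2 = -/EFG/- → run E
t=8: L0/L1/L2 = -/EFG/- → run E
t=9: L0/L1/L2 = -/EFG/- → run E
t=10: L0/L1/L2 = -/FG/- → run F
t=11: L0/L1/L2 = -/FG/- → run F
t=12: L0/L1/L2 = -/G/- → run G
t=13: L0/L1/L2 = -/G/- → run G
t=14: (idle)
t=15: (idle)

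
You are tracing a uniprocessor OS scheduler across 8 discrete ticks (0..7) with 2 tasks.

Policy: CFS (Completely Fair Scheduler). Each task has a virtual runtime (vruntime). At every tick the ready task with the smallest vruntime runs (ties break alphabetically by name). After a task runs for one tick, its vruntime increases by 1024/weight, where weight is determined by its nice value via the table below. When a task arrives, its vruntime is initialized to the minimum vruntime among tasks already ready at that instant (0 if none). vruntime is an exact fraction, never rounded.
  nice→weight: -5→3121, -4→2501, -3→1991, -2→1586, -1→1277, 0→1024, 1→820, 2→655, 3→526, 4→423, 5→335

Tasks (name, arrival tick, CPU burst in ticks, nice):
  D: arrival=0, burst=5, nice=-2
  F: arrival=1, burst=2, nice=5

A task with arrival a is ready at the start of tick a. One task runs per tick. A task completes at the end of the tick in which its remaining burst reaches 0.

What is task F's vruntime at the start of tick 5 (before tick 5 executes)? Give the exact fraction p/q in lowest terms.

vruntime(F, start of tick 5) = 983552/265655

t=0: vr[D=0] → run D
t=1: vr[D=512/793 F=512/793] → run D
t=2: vr[D=1024/793 F=512/793] → run F
t=3: vr[D=1024/793 F=983552/265655] → run D
t=4: vr[D=1536/793 F=983552/265655] → run D
t=5: vr[D=2048/793 F=983552/265655] → run D
t=6: vr[F=983552/265655] → run F
t=7: (idle)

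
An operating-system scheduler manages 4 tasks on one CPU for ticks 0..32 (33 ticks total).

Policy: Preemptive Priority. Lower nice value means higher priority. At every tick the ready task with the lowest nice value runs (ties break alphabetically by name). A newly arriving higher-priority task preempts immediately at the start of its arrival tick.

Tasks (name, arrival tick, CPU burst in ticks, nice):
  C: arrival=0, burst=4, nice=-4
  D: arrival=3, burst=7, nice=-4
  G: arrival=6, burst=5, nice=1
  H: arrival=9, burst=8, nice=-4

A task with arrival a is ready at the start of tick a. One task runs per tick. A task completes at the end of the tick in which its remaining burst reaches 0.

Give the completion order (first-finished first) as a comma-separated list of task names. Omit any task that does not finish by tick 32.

completion order = C, D, H, G

t=0: ready={C} → run C
t=1: ready={C} → run C
t=2: ready={C} → run C
t=3: ready={C,D} → run C
t=4: ready={D} → run D
t=5: ready={D} → run D
t=6: ready={D,G} → run D
t=7: ready={D,G} → run D
t=8: ready={D,G} → run D
t=9: ready={D,G,H} → run D
t=10: ready={D,G,H} → run D
t=11: ready={G,H} → run H
t=12: ready={G,H} → run H
t=13: ready={G,H} → run H
t=14: ready={G,H} → run H
t=15: ready={G,H} → run H
t=16: ready={G,H} → run H
t=17: ready={G,H} → run H
t=18: ready={G,H} → run H
t=19: ready={G} → run G
t=20: ready={G} → run G
t=21: ready={G} → run G
t=22: ready={G} → run G
t=23: ready={G} → run G
t=24: (idle)
t=25: (idle)
t=26: (idle)
t=27: (idle)
t=28: (idle)
t=29: (idle)
t=30: (idle)
t=31: (idle)
t=32: (idle)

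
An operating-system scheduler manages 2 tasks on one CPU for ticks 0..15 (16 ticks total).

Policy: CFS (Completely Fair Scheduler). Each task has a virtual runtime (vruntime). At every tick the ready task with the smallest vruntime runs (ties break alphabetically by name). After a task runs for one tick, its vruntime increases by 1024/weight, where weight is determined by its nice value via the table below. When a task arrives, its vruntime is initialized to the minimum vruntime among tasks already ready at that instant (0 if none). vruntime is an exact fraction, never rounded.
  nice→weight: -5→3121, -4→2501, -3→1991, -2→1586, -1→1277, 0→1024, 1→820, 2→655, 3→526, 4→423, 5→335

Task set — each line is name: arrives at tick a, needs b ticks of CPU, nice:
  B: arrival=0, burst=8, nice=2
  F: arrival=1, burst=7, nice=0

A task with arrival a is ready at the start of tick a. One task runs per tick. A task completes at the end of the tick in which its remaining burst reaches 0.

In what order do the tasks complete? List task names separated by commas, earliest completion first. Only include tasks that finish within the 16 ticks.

completion order = F, B

t=0: vr[B=0] → run B
t=1: vr[B=1024/655 F=1024/655] → run B
t=2: vr[B=2048/655 F=1024/655] → run F
t=3: vr[B=2048/655 F=1679/655] → run F
t=4: vr[B=2048/655 F=2334/655] → run B
t=5: vr[B=3072/655 F=2334/655] → run F
t=6: vr[B=3072/655 F=2989/655] → run F
t=7: vr[B=3072/655 F=3644/655] → run B
t=8: vr[B=4096/655 F=3644/655] → run F
t=9: vr[B=4096/655 F=4299/655] → run B
t=10: vr[B=1024/131 F=4299/655] → run F
t=11: vr[B=1024/131 F=4954/655] → run F
t=12: vr[B=1024/131] → run B
t=13: vr[B=6144/655] → run B
t=14: vr[B=7168/655] → run B
t=15: (idle)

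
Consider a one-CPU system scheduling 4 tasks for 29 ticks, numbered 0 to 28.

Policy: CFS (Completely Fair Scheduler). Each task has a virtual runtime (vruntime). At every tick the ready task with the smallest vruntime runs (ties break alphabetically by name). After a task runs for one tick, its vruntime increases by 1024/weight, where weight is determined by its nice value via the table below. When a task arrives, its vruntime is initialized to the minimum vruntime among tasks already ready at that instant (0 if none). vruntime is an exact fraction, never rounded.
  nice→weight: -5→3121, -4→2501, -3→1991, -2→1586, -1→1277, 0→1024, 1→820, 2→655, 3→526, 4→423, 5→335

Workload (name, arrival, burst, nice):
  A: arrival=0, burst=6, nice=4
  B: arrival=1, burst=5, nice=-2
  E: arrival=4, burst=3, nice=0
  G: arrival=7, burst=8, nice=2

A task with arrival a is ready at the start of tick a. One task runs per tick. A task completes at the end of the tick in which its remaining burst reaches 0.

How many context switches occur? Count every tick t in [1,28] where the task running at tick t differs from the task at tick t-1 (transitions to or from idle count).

context switches = 16

t=0: vr[A=0] → run A
t=1: vr[A=1024/423 B=1024/423] → run A
t=2: vr[A=2048/423 B=1024/423] → run B
t=3: vr[A=2048/423 B=1028608/335439] → run B
t=4: vr[A=2048/423 B=1245184/335439 E=1245184/335439] → run B
t=5: vr[A=2048/423 B=1461760/335439 E=1245184/335439] → run E
t=6: vr[A=2048/423 B=1461760/335439 E=1580623/335439] → run B
t=7: vr[A=2048/423 B=1678336/335439 E=1580623/335439 G=1580623/335439] → run E
t=8: vr[A=2048/423 B=1678336/335439 E=1916062/335439 G=1580623/335439] → run G
t=9: vr[A=2048/423 B=1678336/335439 E=1916062/335439 G=1378797601/219712545] → run A
t=10: vr[A=1024/141 B=1678336/335439 E=1916062/335439 G=1378797601/219712545] → run B
t=11: vr[A=1024/141 E=1916062/335439 G=1378797601/219712545] → run E
t=12: vr[A=1024/141 G=1378797601/219712545] → run G
t=13: vr[A=1024/141 G=1722287137/219712545] → run A
t=14: vr[A=4096/423 G=1722287137/219712545] → run G
t=15: vr[A=4096/423 G=2065776673/219712545] → run G
t=16: vr[A=4096/423 G=2409266209/219712545] → run A
t=17: vr[A=5120/423 G=2409266209/219712545] → run G
t=18: vr[A=5120/423 G=550551149/43942509] → run A
t=19: vr[G=550551149/43942509] → run G
t=20: vr[G=3096245281/219712545] → run G
t=21: vr[G=3439734817/219712545] → run G
t=22: (idle)
t=23: (idle)
t=24: (idle)
t=25: (idle)
t=26: (idle)
t=27: (idle)
t=28: (idle)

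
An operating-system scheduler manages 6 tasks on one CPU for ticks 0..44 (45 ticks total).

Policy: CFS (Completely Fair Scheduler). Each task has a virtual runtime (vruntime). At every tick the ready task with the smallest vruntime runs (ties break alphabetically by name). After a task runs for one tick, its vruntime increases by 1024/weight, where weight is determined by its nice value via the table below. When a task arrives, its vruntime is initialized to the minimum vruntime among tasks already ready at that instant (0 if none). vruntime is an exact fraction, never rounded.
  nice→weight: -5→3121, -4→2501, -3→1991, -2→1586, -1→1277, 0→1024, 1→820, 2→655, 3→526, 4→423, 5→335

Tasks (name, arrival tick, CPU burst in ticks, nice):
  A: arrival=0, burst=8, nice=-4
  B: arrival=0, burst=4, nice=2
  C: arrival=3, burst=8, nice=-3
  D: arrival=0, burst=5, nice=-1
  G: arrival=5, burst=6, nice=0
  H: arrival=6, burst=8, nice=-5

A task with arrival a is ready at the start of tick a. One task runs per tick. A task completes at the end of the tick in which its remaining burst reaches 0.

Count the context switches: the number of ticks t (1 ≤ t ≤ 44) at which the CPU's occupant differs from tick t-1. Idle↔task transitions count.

t=0: vr[A=0 B=0 D=0] → run A
t=1: vr[A=1024/2501 B=0 D=0] → run B
t=2: vr[A=1024/2501 B=1024/655 D=0] → run D
t=3: vr[A=1024/2501 B=1024/655 C=1024/2501 D=1024/1277] → run A
t=4: vr[A=2048/2501 B=1024/655 C=1024/2501 D=1024/1277] → run C
t=5: vr[A=2048/2501 B=1024/655 C=4599808/4979491 D=1024/1277 G=1024/1277] → run D
t=6: vr[A=2048/2501 B=1024/655 C=4599808/4979491 D=2048/1277 G=1024/1277 H=1024/1277] → run G
t=7: vr[A=2048/2501 B=1024/655 C=4599808/4979491 D=2048/1277 G=2301/1277 H=1024/1277] → run H
t=8: vr[A=2048/2501 B=1024/655 C=4599808/4979491 D=2048/1277 G=2301/1277 H=4503552/3985517] → run A
t=9: vr[A=3072/2501 B=1024/655 C=4599808/4979491 D=2048/1277 G=2301/1277 H=4503552/3985517] → run C
t=10: vr[A=3072/2501 B=1024/655 C=7160832/4979491 D=2048/1277 G=2301/1277 H=4503552/3985517] → run H
t=11: vr[A=3072/2501 B=1024/655 C=7160832/4979491 D=2048/1277 G=2301/1277 H=5811200/3985517] → run A
t=12: vr[A=4096/2501 B=1024/655 C=7160832/4979491 D=2048/1277 G=2301/1277 H=5811200/3985517] → run C
t=13: vr[A=4096/2501 B=1024/655 C=9721856/4979491 D=2048/1277 G=2301/1277 H=5811200/3985517] → run H
t=14: vr[A=4096/2501 B=1024/655 C=9721856/4979491 D=2048/1277 G=2301/1277 H=7118848/3985517] → run B
t=15: vr[A=4096/2501 B=2048/655 C=9721856/4979491 D=2048/1277 G=2301/1277 H=7118848/3985517] → run D
t=16: vr[A=4096/2501 B=2048/655 C=9721856/4979491 D=3072/1277 G=2301/1277 H=7118848/3985517] → run A
t=17: vr[A=5120/2501 B=2048/655 C=9721856/4979491 D=3072/1277 G=2301/1277 H=7118848/3985517] → run H
t=18: vr[A=5120/2501 B=2048/655 C=9721856/4979491 D=3072/1277 G=2301/1277 H=8426496/3985517] → run G
t=19: vr[A=5120/2501 B=2048/655 C=9721856/4979491 D=3072/1277 G=3578/1277 H=8426496/3985517] → run C
t=20: vr[A=5120/2501 B=2048/655 C=12282880/4979491 D=3072/1277 G=3578/1277 H=8426496/3985517] → run A
t=21: vr[A=6144/2501 B=2048/655 C=12282880/4979491 D=3072/1277 G=3578/1277 H=8426496/3985517] → run H
t=22: vr[A=6144/2501 B=2048/655 C=12282880/4979491 D=3072/1277 G=3578/1277 H=9734144/3985517] → run D
t=23: vr[A=6144/2501 B=2048/655 C=12282880/4979491 D=4096/1277 G=3578/1277 H=9734144/3985517] → run H
t=24: vr[A=6144/2501 B=2048/655 C=12282880/4979491 D=4096/1277 G=3578/1277 H=11041792/3985517] → run A
t=25: vr[A=7168/2501 B=2048/655 C=12282880/4979491 D=4096/1277 G=3578/1277 H=11041792/3985517] → run C
t=26: vr[A=7168/2501 B=2048/655 C=14843904/4979491 D=4096/1277 G=3578/1277 H=11041792/3985517] → run H
t=27: vr[A=7168/2501 B=2048/655 C=14843904/4979491 D=4096/1277 G=3578/1277 H=12349440/3985517] → run G
t=28: vr[A=7168/2501 B=2048/655 C=14843904/4979491 D=4096/1277 G=4855/1277 H=12349440/3985517] → run A
t=29: vr[B=2048/655 C=14843904/4979491 D=4096/1277 G=4855/1277 H=12349440/3985517] → run C
t=30: vr[B=2048/655 C=17404928/4979491 D=4096/1277 G=4855/1277 H=12349440/3985517] → run H
t=31: vr[B=2048/655 C=17404928/4979491 D=4096/1277 G=4855/1277] → run B
t=32: vr[B=3072/655 C=17404928/4979491 D=4096/1277 G=4855/1277] → run D
t=33: vr[B=3072/655 C=17404928/4979491 G=4855/1277] → run C
t=34: vr[B=3072/655 C=19965952/4979491 G=4855/1277] → run G
t=35: vr[B=3072/655 C=19965952/4979491 G=6132/1277] → run C
t=36: vr[B=3072/655 G=6132/1277] → run B
t=37: vr[G=6132/1277] → run G
t=38: vr[G=7409/1277] → run G
t=39: (idle)
t=40: (idle)
t=41: (idle)
t=42: (idle)
t=43: (idle)
t=44: (idle)

context switches = 38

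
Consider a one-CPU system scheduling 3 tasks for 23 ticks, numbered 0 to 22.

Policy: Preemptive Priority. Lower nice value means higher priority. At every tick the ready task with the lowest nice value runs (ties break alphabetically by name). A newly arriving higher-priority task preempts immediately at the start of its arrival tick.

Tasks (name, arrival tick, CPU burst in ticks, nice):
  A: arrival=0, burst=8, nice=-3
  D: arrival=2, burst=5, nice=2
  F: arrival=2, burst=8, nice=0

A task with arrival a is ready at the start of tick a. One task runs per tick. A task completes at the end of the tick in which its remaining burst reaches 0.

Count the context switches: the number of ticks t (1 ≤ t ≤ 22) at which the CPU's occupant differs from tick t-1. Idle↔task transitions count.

context switches = 3

t=0: ready={A} → run A
t=1: ready={A} → run A
t=2: ready={A,D,F} → run A
t=3: ready={A,D,F} → run A
t=4: ready={A,D,F} → run A
t=5: ready={A,D,F} → run A
t=6: ready={A,D,F} → run A
t=7: ready={A,D,F} → run A
t=8: ready={D,F} → run F
t=9: ready={D,F} → run F
t=10: ready={D,F} → run F
t=11: ready={D,F} → run F
t=12: ready={D,F} → run F
t=13: ready={D,F} → run F
t=14: ready={D,F} → run F
t=15: ready={D,F} → run F
t=16: ready={D} → run D
t=17: ready={D} → run D
t=18: ready={D} → run D
t=19: ready={D} → run D
t=20: ready={D} → run D
t=21: (idle)
t=22: (idle)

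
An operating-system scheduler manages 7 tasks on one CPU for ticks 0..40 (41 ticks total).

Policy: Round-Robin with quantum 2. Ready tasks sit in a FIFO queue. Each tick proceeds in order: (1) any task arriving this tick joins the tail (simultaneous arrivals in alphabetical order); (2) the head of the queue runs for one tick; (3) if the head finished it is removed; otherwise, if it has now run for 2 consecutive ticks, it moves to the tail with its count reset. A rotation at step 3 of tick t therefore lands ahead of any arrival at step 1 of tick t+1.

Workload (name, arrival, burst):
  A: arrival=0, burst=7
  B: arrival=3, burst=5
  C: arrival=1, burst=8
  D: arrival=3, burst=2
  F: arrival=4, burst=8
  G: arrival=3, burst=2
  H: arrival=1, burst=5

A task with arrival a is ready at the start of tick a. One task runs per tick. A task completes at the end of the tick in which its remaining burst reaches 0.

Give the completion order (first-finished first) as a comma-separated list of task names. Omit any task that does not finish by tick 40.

completion order = D, G, H, A, B, C, F

t=0: queue=[A] q_used=0 → run A
t=1: queue=[A,C,H] q_used=1 → run A
t=2: queue=[C,H,A] q_used=0 → run C
t=3: queue=[C,H,A,B,D,G] q_used=1 → run C
t=4: queue=[H,A,B,D,G,C,F] q_used=0 → run H
t=5: queue=[H,A,B,D,G,C,F] q_used=1 → run H
t=6: queue=[A,B,D,G,C,F,H] q_used=0 → run A
t=7: queue=[A,B,D,G,C,F,H] q_used=1 → run A
t=8: queue=[B,D,G,C,F,H,A] q_used=0 → run B
t=9: queue=[B,D,G,C,F,H,A] q_used=1 → run B
t=10: queue=[D,G,C,F,H,A,B] q_used=0 → run D
t=11: queue=[D,G,C,F,H,A,B] q_used=1 → run D
t=12: queue=[G,C,F,H,A,B] q_used=0 → run G
t=13: queue=[G,C,F,H,A,B] q_used=1 → run G
t=14: queue=[C,F,H,A,B] q_used=0 → run C
t=15: queue=[C,F,H,A,B] q_used=1 → run C
t=16: queue=[F,H,A,B,C] q_used=0 → run F
t=17: queue=[F,H,A,B,C] q_used=1 → run F
t=18: queue=[H,A,B,C,F] q_used=0 → run H
t=19: queue=[H,A,B,C,F] q_used=1 → run H
t=20: queue=[A,B,C,F,H] q_used=0 → run A
t=21: queue=[A,B,C,F,H] q_used=1 → run A
t=22: queue=[B,C,F,H,A] q_used=0 → run B
t=23: queue=[B,C,F,H,A] q_used=1 → run B
t=24: queue=[C,F,H,A,B] q_used=0 → run C
t=25: queue=[C,F,H,A,B] q_used=1 → run C
t=26: queue=[F,H,A,B,C] q_used=0 → run F
t=27: queue=[F,H,A,B,C] q_used=1 → run F
t=28: queue=[H,A,B,C,F] q_used=0 → run H
t=29: queue=[A,B,C,F] q_used=0 → run A
t=30: queue=[B,C,F] q_used=0 → run B
t=31: queue=[C,F] q_used=0 → run C
t=32: queue=[C,F] q_used=1 → run C
t=33: queue=[F] q_used=0 → run F
t=34: queue=[F] q_used=1 → run F
t=35: queue=[F] q_used=0 → run F
t=36: queue=[F] q_used=1 → run F
t=37: (idle)
t=38: (idle)
t=39: (idle)
t=40: (idle)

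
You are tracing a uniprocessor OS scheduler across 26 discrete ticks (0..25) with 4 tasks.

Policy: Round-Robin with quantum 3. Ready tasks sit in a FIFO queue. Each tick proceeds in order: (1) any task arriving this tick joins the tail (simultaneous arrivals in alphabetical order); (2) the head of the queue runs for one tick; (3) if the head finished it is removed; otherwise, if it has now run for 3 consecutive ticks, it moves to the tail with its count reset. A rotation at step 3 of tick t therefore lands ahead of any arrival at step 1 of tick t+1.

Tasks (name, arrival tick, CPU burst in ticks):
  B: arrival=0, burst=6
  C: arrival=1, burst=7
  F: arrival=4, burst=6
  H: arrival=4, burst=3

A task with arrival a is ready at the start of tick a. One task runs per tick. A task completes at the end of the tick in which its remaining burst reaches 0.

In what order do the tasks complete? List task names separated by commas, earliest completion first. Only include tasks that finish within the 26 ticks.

t=0: queue=[B] q_used=0 → run B
t=1: queue=[B,C] q_used=1 → run B
t=2: queue=[B,C] q_used=2 → run B
t=3: queue=[C,B] q_used=0 → run C
t=4: queue=[C,B,F,H] q_used=1 → run C
t=5: queue=[C,B,F,H] q_used=2 → run C
t=6: queue=[B,F,H,C] q_used=0 → run B
t=7: queue=[B,F,H,C] q_used=1 → run B
t=8: queue=[B,F,H,C] q_used=2 → run B
t=9: queue=[F,H,C] q_used=0 → run F
t=10: queue=[F,H,C] q_used=1 → run F
t=11: queue=[F,H,C] q_used=2 → run F
t=12: queue=[H,C,F] q_used=0 → run H
t=13: queue=[H,C,F] q_used=1 → run H
t=14: queue=[H,C,F] q_used=2 → run H
t=15: queue=[C,F] q_used=0 → run C
t=16: queue=[C,F] q_used=1 → run C
t=17: queue=[C,F] q_used=2 → run C
t=18: queue=[F,C] q_used=0 → run F
t=19: queue=[F,C] q_used=1 → run F
t=20: queue=[F,C] q_used=2 → run F
t=21: queue=[C] q_used=0 → run C
t=22: (idle)
t=23: (idle)
t=24: (idle)
t=25: (idle)

completion order = B, H, F, C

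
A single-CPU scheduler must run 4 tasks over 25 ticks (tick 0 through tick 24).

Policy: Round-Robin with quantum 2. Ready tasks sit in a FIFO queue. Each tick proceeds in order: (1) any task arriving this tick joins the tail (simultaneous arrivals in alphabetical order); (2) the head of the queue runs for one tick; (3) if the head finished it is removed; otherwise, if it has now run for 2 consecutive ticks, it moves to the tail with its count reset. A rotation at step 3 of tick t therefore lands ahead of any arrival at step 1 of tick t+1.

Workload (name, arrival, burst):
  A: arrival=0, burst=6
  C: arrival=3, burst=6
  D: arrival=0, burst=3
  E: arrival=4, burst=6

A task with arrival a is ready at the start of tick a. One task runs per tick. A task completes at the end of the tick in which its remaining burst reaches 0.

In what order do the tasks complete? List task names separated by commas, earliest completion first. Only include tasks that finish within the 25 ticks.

t=0: queue=[A,D] q_used=0 → run A
t=1: queue=[A,D] q_used=1 → run A
t=2: queue=[D,A] q_used=0 → run D
t=3: queue=[D,A,C] q_used=1 → run D
t=4: queue=[A,C,D,E] q_used=0 → run A
t=5: queue=[A,C,D,E] q_used=1 → run A
t=6: queue=[C,D,E,A] q_used=0 → run C
t=7: queue=[C,D,E,A] q_used=1 → run C
t=8: queue=[D,E,A,C] q_used=0 → run D
t=9: queue=[E,A,C] q_used=0 → run E
t=10: queue=[E,A,C] q_used=1 → run E
t=11: queue=[A,C,E] q_used=0 → run A
t=12: queue=[A,C,E] q_used=1 → run A
t=13: queue=[C,E] q_used=0 → run C
t=14: queue=[C,E] q_used=1 → run C
t=15: queue=[E,C] q_used=0 → run E
t=16: queue=[E,C] q_used=1 → run E
t=17: queue=[C,E] q_used=0 → run C
t=18: queue=[C,E] q_used=1 → run C
t=19: queue=[E] q_used=0 → run E
t=20: queue=[E] q_used=1 → run E
t=21: (idle)
t=22: (idle)
t=23: (idle)
t=24: (idle)

completion order = D, A, C, E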